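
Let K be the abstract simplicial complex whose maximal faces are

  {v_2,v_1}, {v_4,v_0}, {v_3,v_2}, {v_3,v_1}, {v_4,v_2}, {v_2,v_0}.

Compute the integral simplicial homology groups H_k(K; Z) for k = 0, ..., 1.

We work with the vertex ordering v_0 < v_1 < v_2 < v_3 < v_4. The simplices of K, each written with vertices in increasing order, are:

  0-simplices (5): [v_0], [v_1], [v_2], [v_3], [v_4]
  1-simplices (6): [v_0,v_2], [v_0,v_4], [v_1,v_2], [v_1,v_3], [v_2,v_3], [v_2,v_4]

giving chain groups C_0 ≅ Z^5, C_1 ≅ Z^6.

∂_1: C_1 → C_0 sends each edge [p,q] (with p < q) to q − p. For instance
  ∂[v_2,v_4] = [v_4] − [v_2].
As a 5×6 matrix over Z this has rank 4, with invariant factors (1,1,1,1).

Computing H_k = (kernel of ∂_k) / (image of ∂_{k+1}):

  H_0: rank C_0 − rank ∂_1 = 5 − 4 = 1, and the invariant factors of ∂_1 are all 1, so H_0 ≅ Z.
  H_1: rank ker ∂_1 − rank ∂_2 = (6 − 4) − 0 = 2, and there is no ∂_2, so H_1 ≅ Z^2.

H_0 ≅ Z,  H_1 ≅ Z^2.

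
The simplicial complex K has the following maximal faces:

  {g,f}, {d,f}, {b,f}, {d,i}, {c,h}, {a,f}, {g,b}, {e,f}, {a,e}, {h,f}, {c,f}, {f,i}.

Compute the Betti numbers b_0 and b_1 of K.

Fix the vertex order a < b < c < d < e < f < g < h < i and write every simplex with vertices in increasing order. Then dim K = 1 and the simplices of K are:

  0-simplices (9): a, b, c, d, e, f, g, h, i
  1-simplices (12): ae, af, bf, bg, cf, ch, df, di, ef, fg, fh, fi

giving chain groups C_0 ≅ Z^9, C_1 ≅ Z^12.

The boundary map ∂_1: C_1 → C_0 maps an edge to its endpoints' difference, ∂[p,q] = q − p. For instance
  ∂fh = h − f.
As a 9×12 matrix over Z this has rank 8, with invariant factors (1,1,1,1,1,1,1,1).

From H_k ≅ ker(∂_k) / im(∂_{k+1}) we obtain:

  H_0: rank C_0 − rank ∂_1 = 9 − 8 = 1, and the invariant factors of ∂_1 are all 1, so H_0 ≅ Z.
  H_1: rank ker ∂_1 − rank ∂_2 = (12 − 8) − 0 = 4, and there is no ∂_2, so H_1 ≅ Z^4.

Hence the Betti numbers are b_0 = 1, b_1 = 4.

b_0 = 1, b_1 = 4.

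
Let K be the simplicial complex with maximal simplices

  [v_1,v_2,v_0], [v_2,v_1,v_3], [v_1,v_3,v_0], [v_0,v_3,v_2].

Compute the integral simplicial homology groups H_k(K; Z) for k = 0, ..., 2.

H_0 ≅ Z,  H_1 = 0,  H_2 ≅ Z.

K has 4 vertices, 6 edges, 4 triangles.
rank ∂_0 = 0, rank ∂_1 = 3 ⇒ b_0 = 4 − 0 − 3 = 1; all invariant factors of ∂_1 are 1 so no torsion. So H_0 = Z.
rank ∂_1 = 3, rank ∂_2 = 3 ⇒ b_1 = 6 − 3 − 3 = 0; all invariant factors of ∂_2 are 1 so no torsion. So H_1 = 0.
rank ∂_2 = 3, rank ∂_3 = 0 ⇒ b_2 = 4 − 3 − 0 = 1. So H_2 = Z.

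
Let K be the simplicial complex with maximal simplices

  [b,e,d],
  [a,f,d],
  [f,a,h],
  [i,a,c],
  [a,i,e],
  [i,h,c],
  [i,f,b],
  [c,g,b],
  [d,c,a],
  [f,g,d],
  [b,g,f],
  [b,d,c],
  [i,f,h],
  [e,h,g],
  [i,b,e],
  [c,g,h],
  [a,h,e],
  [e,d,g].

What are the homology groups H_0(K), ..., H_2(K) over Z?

K has 9 vertices, 27 edges, 18 triangles.
rank ∂_0 = 0, rank ∂_1 = 8 ⇒ b_0 = 9 − 0 − 8 = 1; all invariant factors of ∂_1 are 1 so no torsion. So H_0 ≅ Z.
rank ∂_1 = 8, rank ∂_2 = 18 ⇒ b_1 = 27 − 8 − 18 = 1; ∂_2 has invariant factor(s) [2] giving torsion. So H_1 ≅ Z ⊕ Z/2.
rank ∂_2 = 18, rank ∂_3 = 0 ⇒ b_2 = 18 − 18 − 0 = 0. So H_2 ≅ 0.

H_0 = Z,  H_1 = Z ⊕ Z/2,  H_2 = 0.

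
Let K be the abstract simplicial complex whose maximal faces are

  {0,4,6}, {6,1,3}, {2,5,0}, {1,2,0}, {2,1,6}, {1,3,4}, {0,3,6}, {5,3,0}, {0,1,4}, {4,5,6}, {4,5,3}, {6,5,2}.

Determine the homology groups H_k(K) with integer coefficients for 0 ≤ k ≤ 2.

H_0 ≅ Z,  H_1 ≅ Z/2,  H_2 = 0.

Order the vertices as 0 < 1 < 2 < 3 < 4 < 5 < 6. Listing each simplex with vertices in this order, K has dimension 2 with simplices:

  0-simplices (7): [0], [1], [2], [3], [4], [5], [6]
  1-simplices (18): [0,1], [0,2], [0,3], [0,4], [0,5], [0,6], [1,2], [1,3], [1,4], [1,6], [2,5], [2,6], [3,4], [3,5], [3,6], [4,5], [4,6], [5,6]
  2-simplices (12): [0,1,2], [0,1,4], [0,2,5], [0,3,5], [0,3,6], [0,4,6], [1,2,6], [1,3,4], [1,3,6], [2,5,6], [3,4,5], [4,5,6]

giving chain groups C_0 ≅ Z^7, C_1 ≅ Z^18, C_2 ≅ Z^12.

Boundary ∂_1: C_1 → C_0 maps an edge to its endpoints' difference, ∂[p,q] = q − p. For instance
  ∂[2,5] = [5] − [2].
The 7×18 boundary matrix has rank 6 and Smith normal form diag(1,1,1,1,1,1).

∂_2: C_2 → C_1 acts by ∂[p,q,r] = [q,r] − [p,r] + [p,q]. For instance
  ∂[0,1,2] = [1,2] − [0,2] + [0,1],
  ∂[4,5,6] = [5,6] − [4,6] + [4,5].
The 18×12 boundary matrix has rank 12 and Smith normal form diag(1,1,1,1,1,1,1,1,1,1,1,2).

Reading off H_k = ker ∂_k / im ∂_{k+1}:

  H_0: rank C_0 − rank ∂_1 = 7 − 6 = 1, and the invariant factors of ∂_1 are all 1, so H_0 = Z.
  H_1: rank ker ∂_1 − rank ∂_2 = (18 − 6) − 12 = 0, and ∂_2 has invariant factor 2 > 1, so H_1 = Z/2.
  H_2: rank ker ∂_2 − rank ∂_3 = (12 − 12) − 0 = 0, and there is no ∂_3, so H_2 = 0.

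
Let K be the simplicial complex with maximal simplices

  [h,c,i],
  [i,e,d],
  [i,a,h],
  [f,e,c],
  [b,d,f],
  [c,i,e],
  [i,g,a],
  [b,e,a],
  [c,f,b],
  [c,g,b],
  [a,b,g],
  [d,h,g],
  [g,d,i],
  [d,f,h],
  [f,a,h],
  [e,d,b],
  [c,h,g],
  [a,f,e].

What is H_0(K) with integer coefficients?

H_0 = Z.

Fix the vertex order a < b < c < d < e < f < g < h < i and write every simplex with vertices in increasing order. Then dim K = 2 and the simplices of K are:

  0-simplices (9): a, b, c, d, e, f, g, h, i
  1-simplices (27): ab, ae, af, ag, ah, ai, bc, bd, be, bf, bg, ce, cf, cg, ch, ci, de, df, dg, dh, di, ef, ei, fh, gh, gi, hi
  2-simplices (18): abe, abg, aef, afh, agi, ahi, bcf, bcg, bde, bdf, cef, cei, cgh, chi, dei, dfh, dgh, dgi

Hence C_0 ≅ Z^9, C_1 ≅ Z^27, C_2 ≅ Z^18.

Boundary ∂_1: C_1 → C_0 sends each edge [p,q] (with p < q) to q − p. For instance
  ∂be = e − b.
This gives a 9×27 integer matrix of rank 8; reducing to Smith normal form yields diagonal entries (1,1,1,1,1,1,1,1).

∂_2: C_2 → C_1 maps a triangle to the signed sum of its edges. For instance
  ∂ahi = hi − ai + ah,
  ∂bcf = cf − bf + bc.
The resulting 27×18 matrix has rank 18, and its Smith normal form has invariant factors (1,1,1,1,1,1,1,1,1,1,1,1,1,1,1,1,1,2).

Now H_k = ker ∂_k / im ∂_{k+1}, so:

  H_0: rank C_0 − rank ∂_1 = 9 − 8 = 1, and the invariant factors of ∂_1 are all 1, so H_0 = Z.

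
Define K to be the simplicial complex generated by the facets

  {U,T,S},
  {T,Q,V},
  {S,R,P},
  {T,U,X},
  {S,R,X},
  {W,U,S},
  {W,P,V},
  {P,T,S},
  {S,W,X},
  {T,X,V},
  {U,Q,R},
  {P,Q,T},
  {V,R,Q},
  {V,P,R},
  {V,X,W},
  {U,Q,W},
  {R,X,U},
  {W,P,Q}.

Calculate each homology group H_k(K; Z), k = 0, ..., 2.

Take the total order P < Q < R < S < T < U < V < W < X on the vertex set. Then K (dimension 2) consists of the simplices:

  0-simplices (9): P, Q, R, S, T, U, V, W, X
  1-simplices (27): PQ, PR, PS, PT, PV, PW, QR, QT, QU, QV, QW, RS, RU, RV, RX, ST, SU, SW, SX, TU, TV, TX, UW, UX, VW, VX, WX
  2-simplices (18): PQT, PQW, PRS, PRV, PST, PVW, QRU, QRV, QTV, QUW, RSX, RUX, STU, SUW, SWX, TUX, TVX, VWX

giving chain groups C_0 ≅ Z^9, C_1 ≅ Z^27, C_2 ≅ Z^18.

Boundary ∂_1: C_1 → C_0 maps an edge to its endpoints' difference, ∂[p,q] = q − p. For instance
  ∂RV = V − R.
The resulting 9×27 matrix has rank 8, and its Smith normal form has invariant factors (1,1,1,1,1,1,1,1).

The boundary map ∂_2: C_2 → C_1 maps a triangle to the signed sum of its edges. For instance
  ∂PRS = RS − PS + PR,
  ∂SWX = WX − SX + SW.
As a 27×18 matrix over Z this has rank 18, with invariant factors (1,1,1,1,1,1,1,1,1,1,1,1,1,1,1,1,1,2).

From H_k ≅ ker(∂_k) / im(∂_{k+1}) we obtain:

  H_0: rank C_0 − rank ∂_1 = 9 − 8 = 1, and the invariant factors of ∂_1 are all 1, so H_0 = Z.
  H_1: rank ker ∂_1 − rank ∂_2 = (27 − 8) − 18 = 1, and ∂_2 has invariant factor 2 > 1, so H_1 = Z ⊕ Z/2.
  H_2: rank ker ∂_2 − rank ∂_3 = (18 − 18) − 0 = 0, and there is no ∂_3, so H_2 = 0.

H_0 = Z,  H_1 = Z ⊕ Z/2,  H_2 = 0.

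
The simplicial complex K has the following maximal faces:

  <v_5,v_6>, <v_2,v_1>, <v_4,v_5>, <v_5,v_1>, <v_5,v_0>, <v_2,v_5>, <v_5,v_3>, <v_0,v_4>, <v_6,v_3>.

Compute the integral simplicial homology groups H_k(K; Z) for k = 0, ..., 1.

Order the vertices as v_0 < v_1 < v_2 < v_3 < v_4 < v_5 < v_6. Listing each simplex with vertices in this order, K has dimension 1 with simplices:

  0-simplices (7): [v_0], [v_1], [v_2], [v_3], [v_4], [v_5], [v_6]
  1-simplices (9): [v_0,v_4], [v_0,v_5], [v_1,v_2], [v_1,v_5], [v_2,v_5], [v_3,v_5], [v_3,v_6], [v_4,v_5], [v_5,v_6]

Hence C_0 ≅ Z^7, C_1 ≅ Z^9.

Boundary ∂_1: C_1 → C_0 sends each edge [p,q] (with p < q) to q − p. For instance
  ∂[v_0,v_5] = [v_5] − [v_0].
As a 7×9 matrix over Z this has rank 6, with invariant factors (1,1,1,1,1,1).

Now H_k = ker ∂_k / im ∂_{k+1}, so:

  H_0: rank C_0 − rank ∂_1 = 7 − 6 = 1, and the invariant factors of ∂_1 are all 1, so H_0 = Z.
  H_1: rank ker ∂_1 − rank ∂_2 = (9 − 6) − 0 = 3, and there is no ∂_2, so H_1 = Z^3.

As a check, the Euler characteristic is 7 − 9 = -2, which agrees with 1 − 3 = -2.
(K is a triangulation of a wedge of 3 circles.)

H_0 ≅ Z,  H_1 ≅ Z^3.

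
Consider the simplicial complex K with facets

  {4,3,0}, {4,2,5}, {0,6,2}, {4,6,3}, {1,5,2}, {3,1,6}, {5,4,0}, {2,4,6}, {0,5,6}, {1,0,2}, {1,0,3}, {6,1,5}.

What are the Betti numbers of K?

We work with the vertex ordering 0 < 1 < 2 < 3 < 4 < 5 < 6. The simplices of K, each written with vertices in increasing order, are:

  0-simplices (7): [0], [1], [2], [3], [4], [5], [6]
  1-simplices (18): [0,1], [0,2], [0,3], [0,4], [0,5], [0,6], [1,2], [1,3], [1,5], [1,6], [2,4], [2,5], [2,6], [3,4], [3,6], [4,5], [4,6], [5,6]
  2-simplices (12): [0,1,2], [0,1,3], [0,2,6], [0,3,4], [0,4,5], [0,5,6], [1,2,5], [1,3,6], [1,5,6], [2,4,5], [2,4,6], [3,4,6]

Hence C_0 ≅ Z^7, C_1 ≅ Z^18, C_2 ≅ Z^12.

The boundary map ∂_1: C_1 → C_0 maps an edge to its endpoints' difference, ∂[p,q] = q − p.
The 7×18 boundary matrix has rank 6 and Smith normal form diag(1,1,1,1,1,1).

∂_2: C_2 → C_1 sends each 2-simplex [p,q,r] to [q,r] − [p,r] + [p,q]. For instance
  ∂[3,4,6] = [4,6] − [3,6] + [3,4],
  ∂[1,5,6] = [5,6] − [1,6] + [1,5].
The 18×12 boundary matrix has rank 12 and Smith normal form diag(1,1,1,1,1,1,1,1,1,1,1,2).

From H_k ≅ ker(∂_k) / im(∂_{k+1}) we obtain:

  H_0: rank C_0 − rank ∂_1 = 7 − 6 = 1, and the invariant factors of ∂_1 are all 1, so H_0 ≅ Z.
  H_1: rank ker ∂_1 − rank ∂_2 = (18 − 6) − 12 = 0, and ∂_2 has invariant factor 2 > 1, so H_1 ≅ Z/2.
  H_2: rank ker ∂_2 − rank ∂_3 = (12 − 12) − 0 = 0, and there is no ∂_3, so H_2 ≅ 0.

As a check, the Euler characteristic is 7 − 18 + 12 = 1, which agrees with 1 − 0 + 0 = 1.

Hence the Betti numbers are b_0 = 1, b_1 = 0, b_2 = 0.

b_0 = 1, b_1 = 0, b_2 = 0.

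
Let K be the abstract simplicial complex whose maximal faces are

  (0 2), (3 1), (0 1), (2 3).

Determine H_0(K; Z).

We work with the vertex ordering 0 < 1 < 2 < 3. The simplices of K, each written with vertices in increasing order, are:

  0-simplices (4): [0], [1], [2], [3]
  1-simplices (4): [0,1], [0,2], [1,3], [2,3]

giving chain groups C_0 ≅ Z^4, C_1 ≅ Z^4.

The boundary map ∂_1: C_1 → C_0 maps an edge to its endpoints' difference, ∂[p,q] = q − p.
As a 4×4 matrix over Z this has rank 3, with invariant factors (1,1,1).

Computing H_k = (kernel of ∂_k) / (image of ∂_{k+1}):

  H_0: rank C_0 − rank ∂_1 = 4 − 3 = 1, and the invariant factors of ∂_1 are all 1, so H_0 = Z.

(K is a triangulation of the circle S^1.)

H_0 = Z.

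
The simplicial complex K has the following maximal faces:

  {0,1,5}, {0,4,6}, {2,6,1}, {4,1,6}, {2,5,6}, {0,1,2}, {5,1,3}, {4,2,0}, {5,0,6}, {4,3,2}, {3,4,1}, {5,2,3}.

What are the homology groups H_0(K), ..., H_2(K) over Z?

H_0 = Z,  H_1 = Z/2,  H_2 = 0.

We work with the vertex ordering 0 < 1 < 2 < 3 < 4 < 5 < 6. The simplices of K, each written with vertices in increasing order, are:

  0-simplices (7): [0], [1], [2], [3], [4], [5], [6]
  1-simplices (18): [0,1], [0,2], [0,4], [0,5], [0,6], [1,2], [1,3], [1,4], [1,5], [1,6], [2,3], [2,4], [2,5], [2,6], [3,4], [3,5], [4,6], [5,6]
  2-simplices (12): [0,1,2], [0,1,5], [0,2,4], [0,4,6], [0,5,6], [1,2,6], [1,3,4], [1,3,5], [1,4,6], [2,3,4], [2,3,5], [2,5,6]

Hence C_0 ≅ Z^7, C_1 ≅ Z^18, C_2 ≅ Z^12.

Boundary ∂_1: C_1 → C_0 maps an edge to its endpoints' difference, ∂[p,q] = q − p. For instance
  ∂[3,4] = [4] − [3].
The 7×18 boundary matrix has rank 6 and Smith normal form diag(1,1,1,1,1,1).

The boundary map ∂_2: C_2 → C_1 maps a triangle to the signed sum of its edges. For instance
  ∂[2,5,6] = [5,6] − [2,6] + [2,5],
  ∂[1,4,6] = [4,6] − [1,6] + [1,4].
This gives a 18×12 integer matrix of rank 12; reducing to Smith normal form yields diagonal entries (1,1,1,1,1,1,1,1,1,1,1,2).

Computing H_k = (kernel of ∂_k) / (image of ∂_{k+1}):

  H_0: rank C_0 − rank ∂_1 = 7 − 6 = 1, and the invariant factors of ∂_1 are all 1, so H_0 ≅ Z.
  H_1: rank ker ∂_1 − rank ∂_2 = (18 − 6) − 12 = 0, and ∂_2 has invariant factor 2 > 1, so H_1 ≅ Z/2.
  H_2: rank ker ∂_2 − rank ∂_3 = (12 − 12) − 0 = 0, and there is no ∂_3, so H_2 ≅ 0.

As a check, the Euler characteristic is 7 − 18 + 12 = 1, which agrees with 1 − 0 + 0 = 1.
(K is a triangulation of the real projective plane RP^2.)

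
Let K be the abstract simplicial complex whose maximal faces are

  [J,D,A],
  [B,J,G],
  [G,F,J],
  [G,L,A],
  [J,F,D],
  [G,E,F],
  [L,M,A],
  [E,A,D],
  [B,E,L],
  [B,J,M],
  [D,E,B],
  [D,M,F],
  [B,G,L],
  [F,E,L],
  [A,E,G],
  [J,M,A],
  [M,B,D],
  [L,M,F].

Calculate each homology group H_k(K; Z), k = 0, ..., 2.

H_0 = Z,  H_1 = Z ⊕ Z_2,  H_2 = 0.

We work with the vertex ordering A < B < D < E < F < G < J < L < M. The simplices of K, each written with vertices in increasing order, are:

  0-simplices (9): A, B, D, E, F, G, J, L, M
  1-simplices (27): AD, AE, AG, AJ, AL, AM, BD, BE, BG, BJ, BL, BM, DE, DF, DJ, DM, EF, EG, EL, FG, FJ, FL, FM, GJ, GL, JM, LM
  2-simplices (18): ADE, ADJ, AEG, AGL, AJM, ALM, BDE, BDM, BEL, BGJ, BGL, BJM, DFJ, DFM, EFG, EFL, FGJ, FLM

so the chain groups are C_0 ≅ Z^9, C_1 ≅ Z^27, C_2 ≅ Z^18.

Boundary ∂_1: C_1 → C_0 is given by ∂[p,q] = [q] − [p]. For instance
  ∂LM = M − L.
The 9×27 boundary matrix has rank 8 and Smith normal form diag(1,1,1,1,1,1,1,1).

Boundary ∂_2: C_2 → C_1 maps a triangle to the signed sum of its edges. For instance
  ∂BDE = DE − BE + BD,
  ∂AJM = JM − AM + AJ.
As a 27×18 matrix over Z this has rank 18, with invariant factors (1,1,1,1,1,1,1,1,1,1,1,1,1,1,1,1,1,2).

From H_k ≅ ker(∂_k) / im(∂_{k+1}) we obtain:

  H_0: rank C_0 − rank ∂_1 = 9 − 8 = 1, and the invariant factors of ∂_1 are all 1, so H_0 = Z.
  H_1: rank ker ∂_1 − rank ∂_2 = (27 − 8) − 18 = 1, and ∂_2 has invariant factor 2 > 1, so H_1 = Z ⊕ Z_2.
  H_2: rank ker ∂_2 − rank ∂_3 = (18 − 18) − 0 = 0, and there is no ∂_3, so H_2 = 0.

As a check, the Euler characteristic is 9 − 27 + 18 = 0, which agrees with 1 − 1 + 0 = 0.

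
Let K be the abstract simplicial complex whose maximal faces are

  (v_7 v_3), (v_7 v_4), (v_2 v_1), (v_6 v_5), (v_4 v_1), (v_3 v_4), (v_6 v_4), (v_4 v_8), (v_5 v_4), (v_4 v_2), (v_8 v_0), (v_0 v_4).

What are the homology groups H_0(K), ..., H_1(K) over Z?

H_0 = Z,  H_1 = Z^4.

We work with the vertex ordering v_0 < v_1 < v_2 < v_3 < v_4 < v_5 < v_6 < v_7 < v_8. The simplices of K, each written with vertices in increasing order, are:

  0-simplices (9): [v_0], [v_1], [v_2], [v_3], [v_4], [v_5], [v_6], [v_7], [v_8]
  1-simplices (12): [v_0,v_4], [v_0,v_8], [v_1,v_2], [v_1,v_4], [v_2,v_4], [v_3,v_4], [v_3,v_7], [v_4,v_5], [v_4,v_6], [v_4,v_7], [v_4,v_8], [v_5,v_6]

so the chain groups are C_0 ≅ Z^9, C_1 ≅ Z^12.

Boundary ∂_1: C_1 → C_0 sends each edge [p,q] (with p < q) to q − p. For instance
  ∂[v_5,v_6] = [v_6] − [v_5].
This gives a 9×12 integer matrix of rank 8; reducing to Smith normal form yields diagonal entries (1,1,1,1,1,1,1,1).

From H_k ≅ ker(∂_k) / im(∂_{k+1}) we obtain:

  H_0: rank C_0 − rank ∂_1 = 9 − 8 = 1, and the invariant factors of ∂_1 are all 1, so H_0 = Z.
  H_1: rank ker ∂_1 − rank ∂_2 = (12 − 8) − 0 = 4, and there is no ∂_2, so H_1 = Z^4.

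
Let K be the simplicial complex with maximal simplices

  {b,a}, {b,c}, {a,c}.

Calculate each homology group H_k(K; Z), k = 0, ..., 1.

K has 3 vertices, 3 edges.
rank ∂_0 = 0, rank ∂_1 = 2 ⇒ b_0 = 3 − 0 − 2 = 1; all invariant factors of ∂_1 are 1 so no torsion. So H_0 = Z.
rank ∂_1 = 2, rank ∂_2 = 0 ⇒ b_1 = 3 − 2 − 0 = 1. So H_1 = Z.

H_0 = Z,  H_1 = Z.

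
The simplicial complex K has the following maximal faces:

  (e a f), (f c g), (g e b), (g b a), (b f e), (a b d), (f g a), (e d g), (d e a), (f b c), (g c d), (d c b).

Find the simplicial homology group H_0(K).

K has 7 vertices, 18 edges, 12 triangles.
rank ∂_0 = 0, rank ∂_1 = 6 ⇒ b_0 = 7 − 0 − 6 = 1; all invariant factors of ∂_1 are 1 so no torsion. So H_0 = Z.

H_0 = Z.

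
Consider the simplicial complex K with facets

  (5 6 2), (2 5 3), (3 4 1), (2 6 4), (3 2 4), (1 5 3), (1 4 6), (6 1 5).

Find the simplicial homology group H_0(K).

H_0 = Z.

Order the vertices as 1 < 2 < 3 < 4 < 5 < 6. Listing each simplex with vertices in this order, K has dimension 2 with simplices:

  0-simplices (6): [1], [2], [3], [4], [5], [6]
  1-simplices (12): [1,3], [1,4], [1,5], [1,6], [2,3], [2,4], [2,5], [2,6], [3,4], [3,5], [4,6], [5,6]
  2-simplices (8): [1,3,4], [1,3,5], [1,4,6], [1,5,6], [2,3,4], [2,3,5], [2,4,6], [2,5,6]

so the chain groups are C_0 ≅ Z^6, C_1 ≅ Z^12, C_2 ≅ Z^8.

The boundary map ∂_1: C_1 → C_0 sends each edge [p,q] (with p < q) to q − p. For instance
  ∂[2,3] = [3] − [2].
This gives a 6×12 integer matrix of rank 5; reducing to Smith normal form yields diagonal entries (1,1,1,1,1).

The boundary map ∂_2: C_2 → C_1 sends each 2-simplex [p,q,r] to [q,r] − [p,r] + [p,q]. For instance
  ∂[2,5,6] = [5,6] − [2,6] + [2,5],
  ∂[1,3,4] = [3,4] − [1,4] + [1,3].
The resulting 12×8 matrix has rank 7, and its Smith normal form has invariant factors (1,1,1,1,1,1,1).

Reading off H_k = ker ∂_k / im ∂_{k+1}:

  H_0: rank C_0 − rank ∂_1 = 6 − 5 = 1, and the invariant factors of ∂_1 are all 1, so H_0 ≅ Z.

(K is a triangulation of the 2-sphere S^2.)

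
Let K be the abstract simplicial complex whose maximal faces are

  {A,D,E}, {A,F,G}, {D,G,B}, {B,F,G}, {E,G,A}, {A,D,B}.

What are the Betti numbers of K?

Order the vertices as A < B < D < E < F < G. Listing each simplex with vertices in this order, K has dimension 2 with simplices:

  0-simplices (6): A, B, D, E, F, G
  1-simplices (12): AB, AD, AE, AF, AG, BD, BF, BG, DE, DG, EG, FG
  2-simplices (6): ABD, ADE, AEG, AFG, BDG, BFG

Hence C_0 ≅ Z^6, C_1 ≅ Z^12, C_2 ≅ Z^6.

∂_1: C_1 → C_0 maps an edge to its endpoints' difference, ∂[p,q] = q − p.
The resulting 6×12 matrix has rank 5, and its Smith normal form has invariant factors (1,1,1,1,1).

∂_2: C_2 → C_1 sends each 2-simplex [p,q,r] to [q,r] − [p,r] + [p,q]. For instance
  ∂BFG = FG − BG + BF,
  ∂AEG = EG − AG + AE.
The 12×6 boundary matrix has rank 6 and Smith normal form diag(1,1,1,1,1,1).

Now H_k = ker ∂_k / im ∂_{k+1}, so:

  H_0: rank C_0 − rank ∂_1 = 6 − 5 = 1, and the invariant factors of ∂_1 are all 1, so H_0 = Z.
  H_1: rank ker ∂_1 − rank ∂_2 = (12 − 5) − 6 = 1, and the invariant factors of ∂_2 are all 1, so H_1 = Z.
  H_2: rank ker ∂_2 − rank ∂_3 = (6 − 6) − 0 = 0, and there is no ∂_3, so H_2 = 0.

As a check, the Euler characteristic is 6 − 12 + 6 = 0, which agrees with 1 − 1 + 0 = 0.

Hence the Betti numbers are b_0 = 1, b_1 = 1, b_2 = 0.

b_0 = 1, b_1 = 1, b_2 = 0.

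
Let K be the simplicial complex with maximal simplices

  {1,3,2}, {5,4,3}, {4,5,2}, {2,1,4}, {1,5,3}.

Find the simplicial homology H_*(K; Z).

H_0 = Z,  H_1 = Z,  H_2 = 0.

K has 5 vertices, 10 edges, 5 triangles.
rank ∂_0 = 0, rank ∂_1 = 4 ⇒ b_0 = 5 − 0 − 4 = 1; all invariant factors of ∂_1 are 1 so no torsion. So H_0 ≅ Z.
rank ∂_1 = 4, rank ∂_2 = 5 ⇒ b_1 = 10 − 4 − 5 = 1; all invariant factors of ∂_2 are 1 so no torsion. So H_1 ≅ Z.
rank ∂_2 = 5, rank ∂_3 = 0 ⇒ b_2 = 5 − 5 − 0 = 0. So H_2 ≅ 0.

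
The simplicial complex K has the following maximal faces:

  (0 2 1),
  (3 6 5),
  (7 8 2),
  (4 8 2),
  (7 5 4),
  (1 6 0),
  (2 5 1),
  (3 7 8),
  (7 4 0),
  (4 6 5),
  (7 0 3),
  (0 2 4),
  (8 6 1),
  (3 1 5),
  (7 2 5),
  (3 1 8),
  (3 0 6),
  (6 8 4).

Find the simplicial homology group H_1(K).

H_1 ≅ Z ⊕ Z/2.

Take the total order 0 < 1 < 2 < 3 < 4 < 5 < 6 < 7 < 8 on the vertex set. Then K (dimension 2) consists of the simplices:

  0-simplices (9): [0], [1], [2], [3], [4], [5], [6], [7], [8]
  1-simplices (27): (27 of them)
  2-simplices (18): [0,1,2], [0,1,6], [0,2,4], [0,3,6], [0,3,7], [0,4,7], [1,2,5], [1,3,5], [1,3,8], [1,6,8], [2,4,8], [2,5,7], [2,7,8], [3,5,6], [3,7,8], [4,5,6], [4,5,7], [4,6,8]

Hence C_0 ≅ Z^9, C_1 ≅ Z^27, C_2 ≅ Z^18.

Boundary ∂_1: C_1 → C_0 sends each edge [p,q] (with p < q) to q − p. For instance
  ∂[4,8] = [8] − [4].
The 9×27 boundary matrix has rank 8 and Smith normal form diag(1,1,1,1,1,1,1,1).

Boundary ∂_2: C_2 → C_1 acts by ∂[p,q,r] = [q,r] − [p,r] + [p,q]. For instance
  ∂[0,2,4] = [2,4] − [0,4] + [0,2],
  ∂[2,7,8] = [7,8] − [2,8] + [2,7].
The 27×18 boundary matrix has rank 18 and Smith normal form diag(1,1,1,1,1,1,1,1,1,1,1,1,1,1,1,1,1,2).

Now H_k = ker ∂_k / im ∂_{k+1}, so:

  H_1: rank ker ∂_1 − rank ∂_2 = (27 − 8) − 18 = 1, and ∂_2 has invariant factor 2 > 1, so H_1 = Z ⊕ Z/2.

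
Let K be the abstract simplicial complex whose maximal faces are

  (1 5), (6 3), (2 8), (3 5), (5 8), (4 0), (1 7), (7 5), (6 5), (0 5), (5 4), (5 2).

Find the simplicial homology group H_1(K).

H_1 = Z^4.

Take the total order 0 < 1 < 2 < 3 < 4 < 5 < 6 < 7 < 8 on the vertex set. Then K (dimension 1) consists of the simplices:

  0-simplices (9): [0], [1], [2], [3], [4], [5], [6], [7], [8]
  1-simplices (12): [0,4], [0,5], [1,5], [1,7], [2,5], [2,8], [3,5], [3,6], [4,5], [5,6], [5,7], [5,8]

giving chain groups C_0 ≅ Z^9, C_1 ≅ Z^12.

Boundary ∂_1: C_1 → C_0 sends each edge [p,q] (with p < q) to q − p.
This gives a 9×12 integer matrix of rank 8; reducing to Smith normal form yields diagonal entries (1,1,1,1,1,1,1,1).

Now H_k = ker ∂_k / im ∂_{k+1}, so:

  H_1: rank ker ∂_1 − rank ∂_2 = (12 − 8) − 0 = 4, and there is no ∂_2, so H_1 = Z^4.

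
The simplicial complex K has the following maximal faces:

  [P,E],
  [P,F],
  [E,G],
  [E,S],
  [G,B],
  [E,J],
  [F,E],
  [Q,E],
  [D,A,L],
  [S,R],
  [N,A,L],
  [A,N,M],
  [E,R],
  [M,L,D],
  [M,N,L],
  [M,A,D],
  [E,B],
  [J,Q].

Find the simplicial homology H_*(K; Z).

H_0 ≅ Z^2,  H_1 ≅ Z^4,  H_2 ≅ Z.

Fix the vertex order A < B < D < E < F < G < J < L < M < N < P < Q < R < S and write every simplex with vertices in increasing order. Then dim K = 2 and the simplices of K are:

  0-simplices (14): A, B, D, E, F, G, J, L, M, N, P, Q, R, S
  1-simplices (21): AD, AL, AM, AN, BE, BG, DL, DM, EF, EG, EJ, EP, EQ, ER, ES, FP, JQ, LM, LN, MN, RS
  2-simplices (6): ADL, ADM, ALN, AMN, DLM, LMN

giving chain groups C_0 ≅ Z^14, C_1 ≅ Z^21, C_2 ≅ Z^6.

∂_1: C_1 → C_0 is given by ∂[p,q] = [q] − [p].
The resulting 14×21 matrix has rank 12, and its Smith normal form has invariant factors (1,1,1,1,1,1,1,1,1,1,1,1).

∂_2: C_2 → C_1 sends each 2-simplex [p,q,r] to [q,r] − [p,r] + [p,q]. For instance
  ∂ALN = LN − AN + AL,
  ∂AMN = MN − AN + AM.
The resulting 21×6 matrix has rank 5, and its Smith normal form has invariant factors (1,1,1,1,1).

Reading off H_k = ker ∂_k / im ∂_{k+1}:

  H_0: rank C_0 − rank ∂_1 = 14 − 12 = 2, and the invariant factors of ∂_1 are all 1, so H_0 = Z^2.
  H_1: rank ker ∂_1 − rank ∂_2 = (21 − 12) − 5 = 4, and the invariant factors of ∂_2 are all 1, so H_1 = Z^4.
  H_2: rank ker ∂_2 − rank ∂_3 = (6 − 5) − 0 = 1, and there is no ∂_3, so H_2 = Z.

(K is a triangulation of the disjoint union of the 2-sphere S^2 and a wedge of 4 circles.)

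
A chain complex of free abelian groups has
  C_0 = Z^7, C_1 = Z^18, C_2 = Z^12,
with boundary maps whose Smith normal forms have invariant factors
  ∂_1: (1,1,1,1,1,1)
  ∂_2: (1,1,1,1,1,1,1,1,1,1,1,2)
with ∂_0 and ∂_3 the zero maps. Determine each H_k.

H_0: b_0 = 7 − 0 − 6 = 1; torsion from ∂_1 factors > 1: none. So H_0 = Z.
H_1: b_1 = 18 − 6 − 12 = 0; torsion from ∂_2 factors > 1: [2]. So H_1 = Z/2Z.
H_2: b_2 = 12 − 12 − 0 = 0; torsion from ∂_3 factors > 1: none. So H_2 = 0.

H_0 = Z,  H_1 = Z/2Z,  H_2 = 0.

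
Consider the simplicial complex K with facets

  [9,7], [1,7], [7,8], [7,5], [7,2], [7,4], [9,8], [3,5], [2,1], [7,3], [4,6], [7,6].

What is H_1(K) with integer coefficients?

K has 9 vertices, 12 edges.
rank ∂_1 = 8, rank ∂_2 = 0 ⇒ b_1 = 12 − 8 − 0 = 4. So H_1 ≅ Z^4.

H_1 ≅ Z^4.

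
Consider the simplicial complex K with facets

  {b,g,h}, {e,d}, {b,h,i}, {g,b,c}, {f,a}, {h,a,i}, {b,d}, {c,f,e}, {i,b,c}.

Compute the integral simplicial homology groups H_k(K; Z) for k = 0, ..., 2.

Order the vertices as a < b < c < d < e < f < g < h < i. Listing each simplex with vertices in this order, K has dimension 2 with simplices:

  0-simplices (9): a, b, c, d, e, f, g, h, i
  1-simplices (16): af, ah, ai, bc, bd, bg, bh, bi, ce, cf, cg, ci, de, ef, gh, hi
  2-simplices (6): ahi, bcg, bci, bgh, bhi, cef

so the chain groups are C_0 ≅ Z^9, C_1 ≅ Z^16, C_2 ≅ Z^6.

∂_1: C_1 → C_0 maps an edge to its endpoints' difference, ∂[p,q] = q − p.
As a 9×16 matrix over Z this has rank 8, with invariant factors (1,1,1,1,1,1,1,1).

Boundary ∂_2: C_2 → C_1 maps a triangle to the signed sum of its edges. For instance
  ∂cef = ef − cf + ce,
  ∂bhi = hi − bi + bh.
The resulting 16×6 matrix has rank 6, and its Smith normal form has invariant factors (1,1,1,1,1,1).

Reading off H_k = ker ∂_k / im ∂_{k+1}:

  H_0: rank C_0 − rank ∂_1 = 9 − 8 = 1, and the invariant factors of ∂_1 are all 1, so H_0 ≅ Z.
  H_1: rank ker ∂_1 − rank ∂_2 = (16 − 8) − 6 = 2, and the invariant factors of ∂_2 are all 1, so H_1 ≅ Z^2.
  H_2: rank ker ∂_2 − rank ∂_3 = (6 − 6) − 0 = 0, and there is no ∂_3, so H_2 ≅ 0.

H_0 = Z,  H_1 = Z^2,  H_2 = 0.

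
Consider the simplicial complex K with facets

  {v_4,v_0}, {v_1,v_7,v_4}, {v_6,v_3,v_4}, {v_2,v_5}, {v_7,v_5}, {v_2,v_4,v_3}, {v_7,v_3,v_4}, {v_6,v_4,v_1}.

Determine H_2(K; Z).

Fix the vertex order v_0 < v_1 < v_2 < v_3 < v_4 < v_5 < v_6 < v_7 and write every simplex with vertices in increasing order. Then dim K = 2 and the simplices of K are:

  0-simplices (8): [v_0], [v_1], [v_2], [v_3], [v_4], [v_5], [v_6], [v_7]
  1-simplices (13): [v_0,v_4], [v_1,v_4], [v_1,v_6], [v_1,v_7], [v_2,v_3], [v_2,v_4], [v_2,v_5], [v_3,v_4], [v_3,v_6], [v_3,v_7], [v_4,v_6], [v_4,v_7], [v_5,v_7]
  2-simplices (5): [v_1,v_4,v_6], [v_1,v_4,v_7], [v_2,v_3,v_4], [v_3,v_4,v_6], [v_3,v_4,v_7]

Hence C_0 ≅ Z^8, C_1 ≅ Z^13, C_2 ≅ Z^5.

The boundary map ∂_1: C_1 → C_0 maps an edge to its endpoints' difference, ∂[p,q] = q − p.
This gives a 8×13 integer matrix of rank 7; reducing to Smith normal form yields diagonal entries (1,1,1,1,1,1,1).

The boundary map ∂_2: C_2 → C_1 acts by ∂[p,q,r] = [q,r] − [p,r] + [p,q]. For instance
  ∂[v_2,v_3,v_4] = [v_3,v_4] − [v_2,v_4] + [v_2,v_3],
  ∂[v_3,v_4,v_6] = [v_4,v_6] − [v_3,v_6] + [v_3,v_4].
The 13×5 boundary matrix has rank 5 and Smith normal form diag(1,1,1,1,1).

Reading off H_k = ker ∂_k / im ∂_{k+1}:

  H_2: rank ker ∂_2 − rank ∂_3 = (5 − 5) − 0 = 0, and there is no ∂_3, so H_2 = 0.

H_2 = 0.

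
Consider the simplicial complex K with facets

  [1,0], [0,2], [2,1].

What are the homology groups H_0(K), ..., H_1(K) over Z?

Fix the vertex order 0 < 1 < 2 and write every simplex with vertices in increasing order. Then dim K = 1 and the simplices of K are:

  0-simplices (3): [0], [1], [2]
  1-simplices (3): [0,1], [0,2], [1,2]

giving chain groups C_0 ≅ Z^3, C_1 ≅ Z^3.

The boundary map ∂_1: C_1 → C_0 maps an edge to its endpoints' difference, ∂[p,q] = q − p. For instance
  ∂[0,1] = [1] − [0].
The resulting 3×3 matrix has rank 2, and its Smith normal form has invariant factors (1,1).

Computing H_k = (kernel of ∂_k) / (image of ∂_{k+1}):

  H_0: rank C_0 − rank ∂_1 = 3 − 2 = 1, and the invariant factors of ∂_1 are all 1, so H_0 ≅ Z.
  H_1: rank ker ∂_1 − rank ∂_2 = (3 − 2) − 0 = 1, and there is no ∂_2, so H_1 ≅ Z.

(K is a triangulation of the circle S^1.)

H_0 = Z,  H_1 = Z.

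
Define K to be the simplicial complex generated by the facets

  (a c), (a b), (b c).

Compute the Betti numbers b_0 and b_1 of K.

b_0 = 1, b_1 = 1.

Order the vertices as a < b < c. Listing each simplex with vertices in this order, K has dimension 1 with simplices:

  0-simplices (3): a, b, c
  1-simplices (3): ab, ac, bc

giving chain groups C_0 ≅ Z^3, C_1 ≅ Z^3.

Boundary ∂_1: C_1 → C_0 is given by ∂[p,q] = [q] − [p].
As a 3×3 matrix over Z this has rank 2, with invariant factors (1,1).

From H_k ≅ ker(∂_k) / im(∂_{k+1}) we obtain:

  H_0: rank C_0 − rank ∂_1 = 3 − 2 = 1, and the invariant factors of ∂_1 are all 1, so H_0 ≅ Z.
  H_1: rank ker ∂_1 − rank ∂_2 = (3 − 2) − 0 = 1, and there is no ∂_2, so H_1 ≅ Z.

As a check, the Euler characteristic is 3 − 3 = 0, which agrees with 1 − 1 = 0.
(K is a triangulation of the circle S^1.)

Hence the Betti numbers are b_0 = 1, b_1 = 1.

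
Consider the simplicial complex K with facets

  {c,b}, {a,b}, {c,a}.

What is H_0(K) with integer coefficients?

H_0 = Z.

Take the total order a < b < c on the vertex set. Then K (dimension 1) consists of the simplices:

  0-simplices (3): a, b, c
  1-simplices (3): ab, ac, bc

giving chain groups C_0 ≅ Z^3, C_1 ≅ Z^3.

The boundary map ∂_1: C_1 → C_0 sends each edge [p,q] (with p < q) to q − p. For instance
  ∂ac = c − a.
The resulting 3×3 matrix has rank 2, and its Smith normal form has invariant factors (1,1).

Reading off H_k = ker ∂_k / im ∂_{k+1}:

  H_0: rank C_0 − rank ∂_1 = 3 − 2 = 1, and the invariant factors of ∂_1 are all 1, so H_0 = Z.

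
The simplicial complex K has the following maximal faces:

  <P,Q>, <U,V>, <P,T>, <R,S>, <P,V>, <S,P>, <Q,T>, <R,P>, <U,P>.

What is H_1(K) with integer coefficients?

H_1 = Z^3.

Take the total order P < Q < R < S < T < U < V on the vertex set. Then K (dimension 1) consists of the simplices:

  0-simplices (7): P, Q, R, S, T, U, V
  1-simplices (9): PQ, PR, PS, PT, PU, PV, QT, RS, UV

so the chain groups are C_0 ≅ Z^7, C_1 ≅ Z^9.

Boundary ∂_1: C_1 → C_0 maps an edge to its endpoints' difference, ∂[p,q] = q − p.
The 7×9 boundary matrix has rank 6 and Smith normal form diag(1,1,1,1,1,1).

Computing H_k = (kernel of ∂_k) / (image of ∂_{k+1}):

  H_1: rank ker ∂_1 − rank ∂_2 = (9 − 6) − 0 = 3, and there is no ∂_2, so H_1 ≅ Z^3.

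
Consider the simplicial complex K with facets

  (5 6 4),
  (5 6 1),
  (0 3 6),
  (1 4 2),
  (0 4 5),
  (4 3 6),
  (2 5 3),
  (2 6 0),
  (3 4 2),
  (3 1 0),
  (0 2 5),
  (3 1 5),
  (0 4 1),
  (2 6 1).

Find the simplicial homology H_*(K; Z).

Fix the vertex order 0 < 1 < 2 < 3 < 4 < 5 < 6 and write every simplex with vertices in increasing order. Then dim K = 2 and the simplices of K are:

  0-simplices (7): [0], [1], [2], [3], [4], [5], [6]
  1-simplices (21): [0,1], [0,2], [0,3], [0,4], [0,5], [0,6], [1,2], [1,3], [1,4], [1,5], [1,6], [2,3], [2,4], [2,5], [2,6], [3,4], [3,5], [3,6], [4,5], [4,6], [5,6]
  2-simplices (14): [0,1,3], [0,1,4], [0,2,5], [0,2,6], [0,3,6], [0,4,5], [1,2,4], [1,2,6], [1,3,5], [1,5,6], [2,3,4], [2,3,5], [3,4,6], [4,5,6]

giving chain groups C_0 ≅ Z^7, C_1 ≅ Z^21, C_2 ≅ Z^14.

Boundary ∂_1: C_1 → C_0 is given by ∂[p,q] = [q] − [p]. For instance
  ∂[3,4] = [4] − [3].
The resulting 7×21 matrix has rank 6, and its Smith normal form has invariant factors (1,1,1,1,1,1).

The boundary map ∂_2: C_2 → C_1 maps a triangle to the signed sum of its edges. For instance
  ∂[0,3,6] = [3,6] − [0,6] + [0,3],
  ∂[1,5,6] = [5,6] − [1,6] + [1,5].
The 21×14 boundary matrix has rank 13 and Smith normal form diag(1,1,1,1,1,1,1,1,1,1,1,1,1).

From H_k ≅ ker(∂_k) / im(∂_{k+1}) we obtain:

  H_0: rank C_0 − rank ∂_1 = 7 − 6 = 1, and the invariant factors of ∂_1 are all 1, so H_0 ≅ Z.
  H_1: rank ker ∂_1 − rank ∂_2 = (21 − 6) − 13 = 2, and the invariant factors of ∂_2 are all 1, so H_1 ≅ Z^2.
  H_2: rank ker ∂_2 − rank ∂_3 = (14 − 13) − 0 = 1, and there is no ∂_3, so H_2 ≅ Z.

As a check, the Euler characteristic is 7 − 21 + 14 = 0, which agrees with 1 − 2 + 1 = 0.

H_0 ≅ Z,  H_1 ≅ Z^2,  H_2 ≅ Z.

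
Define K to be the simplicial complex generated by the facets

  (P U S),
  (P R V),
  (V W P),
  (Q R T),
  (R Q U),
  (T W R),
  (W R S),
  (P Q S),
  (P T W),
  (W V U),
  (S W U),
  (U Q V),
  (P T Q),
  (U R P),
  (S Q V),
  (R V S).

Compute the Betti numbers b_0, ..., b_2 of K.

b_0 = 1, b_1 = 2, b_2 = 1.

K has 8 vertices, 24 edges, 16 triangles.
rank ∂_0 = 0, rank ∂_1 = 7 ⇒ b_0 = 8 − 0 − 7 = 1; all invariant factors of ∂_1 are 1 so no torsion. So H_0 ≅ Z.
rank ∂_1 = 7, rank ∂_2 = 15 ⇒ b_1 = 24 − 7 − 15 = 2; all invariant factors of ∂_2 are 1 so no torsion. So H_1 ≅ Z^2.
rank ∂_2 = 15, rank ∂_3 = 0 ⇒ b_2 = 16 − 15 − 0 = 1. So H_2 ≅ Z.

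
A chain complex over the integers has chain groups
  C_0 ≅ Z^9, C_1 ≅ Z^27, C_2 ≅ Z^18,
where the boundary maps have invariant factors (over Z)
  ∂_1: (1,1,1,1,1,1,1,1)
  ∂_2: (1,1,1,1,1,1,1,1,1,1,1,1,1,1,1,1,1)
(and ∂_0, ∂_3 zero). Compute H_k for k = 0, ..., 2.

H_0: b_0 = 9 − 0 − 8 = 1; torsion from ∂_1 factors > 1: none. So H_0 = Z.
H_1: b_1 = 27 − 8 − 17 = 2; torsion from ∂_2 factors > 1: none. So H_1 = Z^2.
H_2: b_2 = 18 − 17 − 0 = 1; torsion from ∂_3 factors > 1: none. So H_2 = Z.

H_0 = Z,  H_1 = Z^2,  H_2 = Z.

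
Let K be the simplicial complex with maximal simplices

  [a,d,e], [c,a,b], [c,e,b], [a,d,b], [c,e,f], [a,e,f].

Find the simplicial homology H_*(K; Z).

Order the vertices as a < b < c < d < e < f. Listing each simplex with vertices in this order, K has dimension 2 with simplices:

  0-simplices (6): a, b, c, d, e, f
  1-simplices (12): ab, ac, ad, ae, af, bc, bd, be, ce, cf, de, ef
  2-simplices (6): abc, abd, ade, aef, bce, cef

so the chain groups are C_0 ≅ Z^6, C_1 ≅ Z^12, C_2 ≅ Z^6.

Boundary ∂_1: C_1 → C_0 sends each edge [p,q] (with p < q) to q − p. For instance
  ∂be = e − b.
This gives a 6×12 integer matrix of rank 5; reducing to Smith normal form yields diagonal entries (1,1,1,1,1).

The boundary map ∂_2: C_2 → C_1 maps a triangle to the signed sum of its edges. For instance
  ∂abd = bd − ad + ab,
  ∂abc = bc − ac + ab.
This gives a 12×6 integer matrix of rank 6; reducing to Smith normal form yields diagonal entries (1,1,1,1,1,1).

Reading off H_k = ker ∂_k / im ∂_{k+1}:

  H_0: rank C_0 − rank ∂_1 = 6 − 5 = 1, and the invariant factors of ∂_1 are all 1, so H_0 ≅ Z.
  H_1: rank ker ∂_1 − rank ∂_2 = (12 − 5) − 6 = 1, and the invariant factors of ∂_2 are all 1, so H_1 ≅ Z.
  H_2: rank ker ∂_2 − rank ∂_3 = (6 − 6) − 0 = 0, and there is no ∂_3, so H_2 ≅ 0.

As a check, the Euler characteristic is 6 − 12 + 6 = 0, which agrees with 1 − 1 + 0 = 0.

H_0 ≅ Z,  H_1 ≅ Z,  H_2 = 0.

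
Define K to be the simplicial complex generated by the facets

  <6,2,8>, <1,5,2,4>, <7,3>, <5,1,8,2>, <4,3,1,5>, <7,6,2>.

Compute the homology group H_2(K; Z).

Take the total order 1 < 2 < 3 < 4 < 5 < 6 < 7 < 8 on the vertex set. Then K (dimension 3) consists of the simplices:

  0-simplices (8): [1], [2], [3], [4], [5], [6], [7], [8]
  1-simplices (17): [1,2], [1,3], [1,4], [1,5], [1,8], [2,4], [2,5], [2,6], [2,7], [2,8], [3,4], [3,5], [3,7], [4,5], [5,8], [6,7], [6,8]
  2-simplices (12): [1,2,4], [1,2,5], [1,2,8], [1,3,4], [1,3,5], [1,4,5], [1,5,8], [2,4,5], [2,5,8], [2,6,7], [2,6,8], [3,4,5]
  3-simplices (3): [1,2,4,5], [1,2,5,8], [1,3,4,5]

so the chain groups are C_0 ≅ Z^8, C_1 ≅ Z^17, C_2 ≅ Z^12, C_3 ≅ Z^3.

∂_1: C_1 → C_0 is given by ∂[p,q] = [q] − [p]. For instance
  ∂[2,6] = [6] − [2].
The resulting 8×17 matrix has rank 7, and its Smith normal form has invariant factors (1,1,1,1,1,1,1).

The boundary map ∂_2: C_2 → C_1 acts by ∂[p,q,r] = [q,r] − [p,r] + [p,q]. For instance
  ∂[1,2,4] = [2,4] − [1,4] + [1,2],
  ∂[1,4,5] = [4,5] − [1,5] + [1,4].
The resulting 17×12 matrix has rank 9, and its Smith normal form has invariant factors (1,1,1,1,1,1,1,1,1).

The boundary map ∂_3: C_3 → C_2 sends each 3-simplex σ to the alternating sum Σ_i (−1)^i (σ with its i-th vertex removed). For instance
  ∂[1,2,4,5] = [2,4,5] − [1,4,5] + [1,2,5] − [1,2,4],
  ∂[1,2,5,8] = [2,5,8] − [1,5,8] + [1,2,8] − [1,2,5].
As a 12×3 matrix over Z this has rank 3, with invariant factors (1,1,1).

Computing H_k = (kernel of ∂_k) / (image of ∂_{k+1}):

  H_2: rank ker ∂_2 − rank ∂_3 = (12 − 9) − 3 = 0, and the invariant factors of ∂_3 are all 1, so H_2 ≅ 0.

H_2 = 0.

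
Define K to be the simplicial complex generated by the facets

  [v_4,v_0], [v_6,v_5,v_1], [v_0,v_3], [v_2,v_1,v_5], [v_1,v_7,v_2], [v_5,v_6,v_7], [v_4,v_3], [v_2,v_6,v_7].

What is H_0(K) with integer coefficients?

Take the total order v_0 < v_1 < v_2 < v_3 < v_4 < v_5 < v_6 < v_7 on the vertex set. Then K (dimension 2) consists of the simplices:

  0-simplices (8): [v_0], [v_1], [v_2], [v_3], [v_4], [v_5], [v_6], [v_7]
  1-simplices (13): [v_0,v_3], [v_0,v_4], [v_1,v_2], [v_1,v_5], [v_1,v_6], [v_1,v_7], [v_2,v_5], [v_2,v_6], [v_2,v_7], [v_3,v_4], [v_5,v_6], [v_5,v_7], [v_6,v_7]
  2-simplices (5): [v_1,v_2,v_5], [v_1,v_2,v_7], [v_1,v_5,v_6], [v_2,v_6,v_7], [v_5,v_6,v_7]

so the chain groups are C_0 ≅ Z^8, C_1 ≅ Z^13, C_2 ≅ Z^5.

∂_1: C_1 → C_0 maps an edge to its endpoints' difference, ∂[p,q] = q − p. For instance
  ∂[v_1,v_7] = [v_7] − [v_1].
The resulting 8×13 matrix has rank 6, and its Smith normal form has invariant factors (1,1,1,1,1,1).

Boundary ∂_2: C_2 → C_1 acts by ∂[p,q,r] = [q,r] − [p,r] + [p,q]. For instance
  ∂[v_1,v_5,v_6] = [v_5,v_6] − [v_1,v_6] + [v_1,v_5],
  ∂[v_1,v_2,v_7] = [v_2,v_7] − [v_1,v_7] + [v_1,v_2].
The 13×5 boundary matrix has rank 5 and Smith normal form diag(1,1,1,1,1).

Computing H_k = (kernel of ∂_k) / (image of ∂_{k+1}):

  H_0: rank C_0 − rank ∂_1 = 8 − 6 = 2, and the invariant factors of ∂_1 are all 1, so H_0 = Z^2.

H_0 ≅ Z^2.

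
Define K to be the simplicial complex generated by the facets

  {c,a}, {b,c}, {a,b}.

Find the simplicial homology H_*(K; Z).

K has 3 vertices, 3 edges.
rank ∂_0 = 0, rank ∂_1 = 2 ⇒ b_0 = 3 − 0 − 2 = 1; all invariant factors of ∂_1 are 1 so no torsion. So H_0 ≅ Z.
rank ∂_1 = 2, rank ∂_2 = 0 ⇒ b_1 = 3 − 2 − 0 = 1. So H_1 ≅ Z.

H_0 = Z,  H_1 = Z.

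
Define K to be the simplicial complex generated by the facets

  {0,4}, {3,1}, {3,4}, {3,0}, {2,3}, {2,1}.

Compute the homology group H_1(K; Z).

Take the total order 0 < 1 < 2 < 3 < 4 on the vertex set. Then K (dimension 1) consists of the simplices:

  0-simplices (5): [0], [1], [2], [3], [4]
  1-simplices (6): [0,3], [0,4], [1,2], [1,3], [2,3], [3,4]

Hence C_0 ≅ Z^5, C_1 ≅ Z^6.

Boundary ∂_1: C_1 → C_0 maps an edge to its endpoints' difference, ∂[p,q] = q − p. For instance
  ∂[2,3] = [3] − [2].
The resulting 5×6 matrix has rank 4, and its Smith normal form has invariant factors (1,1,1,1).

Now H_k = ker ∂_k / im ∂_{k+1}, so:

  H_1: rank ker ∂_1 − rank ∂_2 = (6 − 4) − 0 = 2, and there is no ∂_2, so H_1 ≅ Z^2.

H_1 = Z^2.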